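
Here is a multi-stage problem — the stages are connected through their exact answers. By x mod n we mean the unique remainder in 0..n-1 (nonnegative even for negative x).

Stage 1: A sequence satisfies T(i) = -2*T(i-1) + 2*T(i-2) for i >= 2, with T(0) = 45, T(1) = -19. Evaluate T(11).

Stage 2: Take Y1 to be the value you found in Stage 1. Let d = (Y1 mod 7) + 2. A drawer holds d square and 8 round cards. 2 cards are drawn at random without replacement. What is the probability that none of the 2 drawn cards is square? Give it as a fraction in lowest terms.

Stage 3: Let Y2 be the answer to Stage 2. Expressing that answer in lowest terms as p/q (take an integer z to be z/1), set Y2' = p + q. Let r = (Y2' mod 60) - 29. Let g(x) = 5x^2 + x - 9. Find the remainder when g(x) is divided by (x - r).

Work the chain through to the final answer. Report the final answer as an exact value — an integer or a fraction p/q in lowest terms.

1255

Stage 1: T(2) = -2*(-19) + 2*(45) = 128; iterating: T(2)=128, T(3)=-294, T(4)=844, T(5)=-2276, T(6)=6240, T(7)=-17032, T(8)=46544, T(9)=-127152, T(10)=347392, T(11)=-949088; answer -949088
Stage 2: Y1 = -949088; d = 2; total draws C(10,2) = 45; favorable C(8,2) = 28; P = 28/45; answer 28/45
Stage 3: Y2 = 28/45; threaded value p + q = 73; r = -16; remainder = value at the root: 5*(-16)^2 + 1*(-16)^1 - 9 = (1280) + (-16) + (-9) = 1255; answer 1255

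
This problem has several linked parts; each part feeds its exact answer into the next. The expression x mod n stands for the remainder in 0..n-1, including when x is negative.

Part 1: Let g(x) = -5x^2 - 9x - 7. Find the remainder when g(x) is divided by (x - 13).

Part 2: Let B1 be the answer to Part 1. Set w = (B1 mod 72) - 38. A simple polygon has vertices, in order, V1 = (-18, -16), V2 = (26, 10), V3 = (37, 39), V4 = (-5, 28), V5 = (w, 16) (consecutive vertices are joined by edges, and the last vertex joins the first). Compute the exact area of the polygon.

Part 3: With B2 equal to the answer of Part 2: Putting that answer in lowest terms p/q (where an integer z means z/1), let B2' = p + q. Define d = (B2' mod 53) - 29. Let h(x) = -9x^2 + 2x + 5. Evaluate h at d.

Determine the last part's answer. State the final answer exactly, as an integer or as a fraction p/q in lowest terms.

Part 1: remainder = value at the root: -5*(13)^2 - 9*(13)^1 - 7 = (-845) + (-117) + (-7) = -969; answer -969
Part 2: B1 = -969; w = 1; cross terms: (-18*10 - 26*-16)=236, (26*39 - 37*10)=644, (37*28 - -5*39)=1231, (-5*16 - 1*28)=-108, (1*-16 - -18*16)=272; twice the area = |2275| = 2275; area = 2275/2; answer 2275/2
Part 3: B2 = 2275/2; threaded value p + q = 2277; d = 22; -9*(22)^2 + 2*(22)^1 + 5 = (-4356) + (44) + (5) = -4307; answer -4307

-4307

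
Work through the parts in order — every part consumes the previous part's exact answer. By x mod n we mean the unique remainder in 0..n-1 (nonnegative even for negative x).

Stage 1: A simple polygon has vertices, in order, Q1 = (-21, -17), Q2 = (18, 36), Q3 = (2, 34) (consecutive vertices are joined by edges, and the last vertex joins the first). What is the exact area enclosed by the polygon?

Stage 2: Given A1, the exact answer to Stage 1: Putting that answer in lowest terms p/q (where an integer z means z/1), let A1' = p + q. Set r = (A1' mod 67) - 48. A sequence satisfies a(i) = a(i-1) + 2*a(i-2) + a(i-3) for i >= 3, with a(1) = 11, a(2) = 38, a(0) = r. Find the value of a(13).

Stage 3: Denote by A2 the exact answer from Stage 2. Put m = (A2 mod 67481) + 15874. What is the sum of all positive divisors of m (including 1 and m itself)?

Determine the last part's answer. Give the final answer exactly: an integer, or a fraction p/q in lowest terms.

Stage 1: cross terms: (-21*36 - 18*-17)=-450, (18*34 - 2*36)=540, (2*-17 - -21*34)=680; twice the area = |770| = 770; area = 385; answer 385
Stage 2: A1 = 385; threaded value p + q = 386; r = 3; a(3) = 1*(38) + 2*(11) + 1*(3) = 63; iterating: a(3)=63, a(4)=150, a(5)=314, a(6)=677, a(7)=1455, a(8)=3123, a(9)=6710, a(10)=14411, a(11)=30954, a(12)=66486, a(13)=142805; answer 142805
Stage 3: A2 = 142805; m = 23717; 23717 = 37 * 641; sigma = (1 + 37) * (1 + 641) = 38 * 642 = 24396; answer 24396

24396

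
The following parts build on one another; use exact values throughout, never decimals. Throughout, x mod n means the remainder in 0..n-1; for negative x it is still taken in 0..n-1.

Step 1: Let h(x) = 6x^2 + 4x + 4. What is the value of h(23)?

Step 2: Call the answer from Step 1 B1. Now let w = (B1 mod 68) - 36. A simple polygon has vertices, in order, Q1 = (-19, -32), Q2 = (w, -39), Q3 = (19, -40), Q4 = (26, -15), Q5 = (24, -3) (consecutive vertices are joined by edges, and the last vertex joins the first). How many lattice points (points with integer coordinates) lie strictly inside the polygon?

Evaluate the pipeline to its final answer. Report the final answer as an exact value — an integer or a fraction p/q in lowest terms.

Step 1: 6*(23)^2 + 4*(23)^1 + 4 = (3174) + (92) + (4) = 3270; answer 3270
Step 2: B1 = 3270; w = -30; cross terms: (-19*-39 - -30*-32)=-219, (-30*-40 - 19*-39)=1941, (19*-15 - 26*-40)=755, (26*-3 - 24*-15)=282, (24*-32 - -19*-3)=-825; twice the area = |1934| = 1934; area = 967; boundary points = 1 + 1 + 1 + 2 + 1 = 6; strictly interior points = area - boundary/2 + 1 = 965; answer 965

965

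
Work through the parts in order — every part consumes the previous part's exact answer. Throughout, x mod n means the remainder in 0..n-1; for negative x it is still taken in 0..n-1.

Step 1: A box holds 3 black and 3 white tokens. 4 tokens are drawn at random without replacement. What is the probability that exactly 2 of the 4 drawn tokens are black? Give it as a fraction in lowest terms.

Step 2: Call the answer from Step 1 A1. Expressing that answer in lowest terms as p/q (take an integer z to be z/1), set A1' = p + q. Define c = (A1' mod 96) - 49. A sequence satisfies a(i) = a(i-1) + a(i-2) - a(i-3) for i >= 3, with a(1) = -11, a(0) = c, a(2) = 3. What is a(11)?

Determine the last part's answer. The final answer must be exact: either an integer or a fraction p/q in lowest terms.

209

Step 1: total draws C(6,4) = 15; favorable C(3,2)*C(3,2) = 9; P = 3/5; answer 3/5
Step 2: A1 = 3/5; threaded value p + q = 8; c = -41; a(3) = 1*(3) + 1*(-11) - 1*(-41) = 33; iterating: a(3)=33, a(4)=47, a(5)=77, a(6)=91, a(7)=121, a(8)=135, a(9)=165, a(10)=179, a(11)=209; answer 209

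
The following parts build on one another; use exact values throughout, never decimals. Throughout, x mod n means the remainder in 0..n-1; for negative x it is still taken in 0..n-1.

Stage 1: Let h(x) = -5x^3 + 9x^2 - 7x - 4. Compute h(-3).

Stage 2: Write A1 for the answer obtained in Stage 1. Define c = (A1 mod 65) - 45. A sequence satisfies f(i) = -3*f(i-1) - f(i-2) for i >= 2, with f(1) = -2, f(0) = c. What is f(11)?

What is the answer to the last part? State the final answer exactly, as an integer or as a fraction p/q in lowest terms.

Stage 1: -5*(-3)^3 + 9*(-3)^2 - 7*(-3)^1 - 4 = (135) + (81) + (21) + (-4) = 233; answer 233
Stage 2: A1 = 233; c = -7; f(2) = -3*(-2) - 1*(-7) = 13; iterating: f(2)=13, f(3)=-37, f(4)=98, f(5)=-257, f(6)=673, f(7)=-1762, f(8)=4613, f(9)=-12077, f(10)=31618, f(11)=-82777; answer -82777

-82777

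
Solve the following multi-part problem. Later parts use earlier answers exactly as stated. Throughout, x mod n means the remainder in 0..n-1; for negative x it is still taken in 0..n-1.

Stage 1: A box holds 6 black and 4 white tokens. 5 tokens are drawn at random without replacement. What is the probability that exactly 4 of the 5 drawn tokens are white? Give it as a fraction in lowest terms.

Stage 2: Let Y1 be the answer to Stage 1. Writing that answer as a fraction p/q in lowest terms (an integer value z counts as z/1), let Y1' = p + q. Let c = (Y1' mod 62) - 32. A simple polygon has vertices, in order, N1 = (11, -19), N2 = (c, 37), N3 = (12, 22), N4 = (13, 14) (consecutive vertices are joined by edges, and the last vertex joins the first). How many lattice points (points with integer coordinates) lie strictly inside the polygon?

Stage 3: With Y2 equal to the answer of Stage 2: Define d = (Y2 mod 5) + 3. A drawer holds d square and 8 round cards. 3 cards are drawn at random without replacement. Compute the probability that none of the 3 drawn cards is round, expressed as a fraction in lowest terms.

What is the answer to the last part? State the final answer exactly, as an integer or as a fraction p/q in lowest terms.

Stage 1: total draws C(10,5) = 252; favorable C(4,4)*C(6,1) = 6; P = 1/42; answer 1/42
Stage 2: Y1 = 1/42; threaded value p + q = 43; c = 11; cross terms: (11*37 - 11*-19)=616, (11*22 - 12*37)=-202, (12*14 - 13*22)=-118, (13*-19 - 11*14)=-401; twice the area = |-105| = 105; area = 105/2; boundary points = 56 + 1 + 1 + 1 = 59; strictly interior points = area - boundary/2 + 1 = 24; answer 24
Stage 3: Y2 = 24; d = 7; total draws C(15,3) = 455; favorable C(7,3) = 35; P = 1/13; answer 1/13

1/13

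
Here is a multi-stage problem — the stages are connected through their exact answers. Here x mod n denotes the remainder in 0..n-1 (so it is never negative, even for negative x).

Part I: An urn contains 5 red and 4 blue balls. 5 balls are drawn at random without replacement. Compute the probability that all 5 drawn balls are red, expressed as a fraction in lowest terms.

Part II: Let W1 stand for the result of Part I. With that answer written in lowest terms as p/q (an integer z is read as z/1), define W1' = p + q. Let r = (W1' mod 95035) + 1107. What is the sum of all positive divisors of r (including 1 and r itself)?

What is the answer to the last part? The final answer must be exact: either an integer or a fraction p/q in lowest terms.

Part I: total draws C(9,5) = 126; favorable C(5,5) = 1; P = 1/126; answer 1/126
Part II: W1 = 1/126; threaded value p + q = 127; r = 1234; 1234 = 2 * 617; sigma = (1 + 2) * (1 + 617) = 3 * 618 = 1854; answer 1854

1854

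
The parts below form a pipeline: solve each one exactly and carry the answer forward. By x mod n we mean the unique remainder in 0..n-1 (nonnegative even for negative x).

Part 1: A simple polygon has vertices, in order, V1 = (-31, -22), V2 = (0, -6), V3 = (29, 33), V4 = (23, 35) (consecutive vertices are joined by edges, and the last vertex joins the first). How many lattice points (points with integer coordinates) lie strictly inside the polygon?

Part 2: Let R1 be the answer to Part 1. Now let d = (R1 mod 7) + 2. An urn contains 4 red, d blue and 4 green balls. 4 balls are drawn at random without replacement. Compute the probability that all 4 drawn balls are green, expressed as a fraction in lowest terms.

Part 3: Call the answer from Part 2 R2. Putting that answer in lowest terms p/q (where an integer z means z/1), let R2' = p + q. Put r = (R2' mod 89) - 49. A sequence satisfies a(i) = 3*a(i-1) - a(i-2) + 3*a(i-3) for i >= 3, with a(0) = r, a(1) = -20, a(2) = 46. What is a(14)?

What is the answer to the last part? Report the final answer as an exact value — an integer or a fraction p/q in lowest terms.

Part 1: cross terms: (-31*-6 - 0*-22)=186, (0*33 - 29*-6)=174, (29*35 - 23*33)=256, (23*-22 - -31*35)=579; twice the area = |1195| = 1195; area = 1195/2; boundary points = 1 + 1 + 2 + 3 = 7; strictly interior points = area - boundary/2 + 1 = 595; answer 595
Part 2: R1 = 595; d = 2; total draws C(10,4) = 210; favorable C(4,4) = 1; P = 1/210; answer 1/210
Part 3: R2 = 1/210; threaded value p + q = 211; r = -16; a(3) = 3*(46) - 1*(-20) + 3*(-16) = 110; iterating: a(3)=110, a(4)=224, a(5)=700, a(6)=2206, a(7)=6590, a(8)=19664, a(9)=59020, a(10)=177166, a(11)=531470, a(12)=1594304, a(13)=4782940, a(14)=14348926; answer 14348926

14348926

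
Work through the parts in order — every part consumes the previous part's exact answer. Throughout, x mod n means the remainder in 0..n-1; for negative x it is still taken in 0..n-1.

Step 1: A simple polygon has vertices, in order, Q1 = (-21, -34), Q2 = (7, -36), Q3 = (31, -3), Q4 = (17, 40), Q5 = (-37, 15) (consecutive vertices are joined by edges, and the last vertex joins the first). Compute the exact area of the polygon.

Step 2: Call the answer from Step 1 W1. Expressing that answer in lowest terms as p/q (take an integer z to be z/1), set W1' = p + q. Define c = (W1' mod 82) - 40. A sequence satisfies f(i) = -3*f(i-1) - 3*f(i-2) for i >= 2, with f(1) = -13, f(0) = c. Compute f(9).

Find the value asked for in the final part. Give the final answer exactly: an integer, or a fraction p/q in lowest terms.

-3969

Step 1: cross terms: (-21*-36 - 7*-34)=994, (7*-3 - 31*-36)=1095, (31*40 - 17*-3)=1291, (17*15 - -37*40)=1735, (-37*-34 - -21*15)=1573; twice the area = |6688| = 6688; area = 3344; answer 3344
Step 2: W1 = 3344; threaded value p + q = 3345; c = 25; f(2) = -3*(-13) - 3*(25) = -36; iterating: f(2)=-36, f(3)=147, f(4)=-333, f(5)=558, f(6)=-675, f(7)=351, f(8)=972, f(9)=-3969; answer -3969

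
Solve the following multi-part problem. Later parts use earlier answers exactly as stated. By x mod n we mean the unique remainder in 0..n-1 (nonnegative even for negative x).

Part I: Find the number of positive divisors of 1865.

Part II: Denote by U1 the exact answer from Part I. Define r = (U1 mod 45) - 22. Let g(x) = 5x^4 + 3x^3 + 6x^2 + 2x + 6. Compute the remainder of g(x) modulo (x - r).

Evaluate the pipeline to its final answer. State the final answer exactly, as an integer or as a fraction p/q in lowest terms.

Part I: 1865 = 5 * 373; number of divisors = (1+1) * (1+1) = 4; answer 4
Part II: U1 = 4; r = -18; remainder = value at the root: 5*(-18)^4 + 3*(-18)^3 + 6*(-18)^2 + 2*(-18)^1 + 6 = (524880) + (-17496) + (1944) + (-36) + (6) = 509298; answer 509298

509298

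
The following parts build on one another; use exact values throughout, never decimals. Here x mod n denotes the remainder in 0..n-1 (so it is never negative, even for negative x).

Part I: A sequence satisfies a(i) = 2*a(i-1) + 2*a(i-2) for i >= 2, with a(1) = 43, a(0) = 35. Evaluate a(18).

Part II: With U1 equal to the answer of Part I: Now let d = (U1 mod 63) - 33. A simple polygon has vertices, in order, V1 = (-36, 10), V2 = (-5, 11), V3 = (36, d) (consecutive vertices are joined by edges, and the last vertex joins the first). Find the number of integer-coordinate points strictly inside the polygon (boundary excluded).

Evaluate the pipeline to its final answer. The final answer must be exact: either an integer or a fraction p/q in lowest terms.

Part I: a(2) = 2*(43) + 2*(35) = 156; iterating: a(2)=156, a(3)=398, a(4)=1108, a(5)=3012, a(6)=8240, a(7)=22504, a(8)=61488, a(9)=167984, a(10)=458944, a(11)=1253856, a(12)=3425600, a(13)=9358912, a(14)=25569024, a(15)=69855872, a(16)=190849792, a(17)=521411328, a(18)=1424522240; answer 1424522240
Part II: U1 = 1424522240; d = -25; cross terms: (-36*11 - -5*10)=-346, (-5*-25 - 36*11)=-271, (36*10 - -36*-25)=-540; twice the area = |-1157| = 1157; area = 1157/2; boundary points = 1 + 1 + 1 = 3; strictly interior points = area - boundary/2 + 1 = 578; answer 578

578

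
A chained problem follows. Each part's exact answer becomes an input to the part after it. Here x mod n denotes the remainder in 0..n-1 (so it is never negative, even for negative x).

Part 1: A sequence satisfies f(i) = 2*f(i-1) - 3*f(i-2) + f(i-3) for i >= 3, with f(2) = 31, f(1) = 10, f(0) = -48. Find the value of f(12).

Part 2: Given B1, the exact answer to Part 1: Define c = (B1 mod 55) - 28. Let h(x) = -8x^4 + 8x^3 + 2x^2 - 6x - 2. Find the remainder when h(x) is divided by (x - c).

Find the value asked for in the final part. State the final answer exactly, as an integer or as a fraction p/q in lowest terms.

Part 1: f(3) = 2*(31) - 3*(10) + 1*(-48) = -16; iterating: f(3)=-16, f(4)=-115, f(5)=-151, f(6)=27, f(7)=392, f(8)=552, f(9)=-45, f(10)=-1354, f(11)=-2021, f(12)=-25; answer -25
Part 2: B1 = -25; c = 2; remainder = value at the root: -8*(2)^4 + 8*(2)^3 + 2*(2)^2 - 6*(2)^1 - 2 = (-128) + (64) + (8) + (-12) + (-2) = -70; answer -70

-70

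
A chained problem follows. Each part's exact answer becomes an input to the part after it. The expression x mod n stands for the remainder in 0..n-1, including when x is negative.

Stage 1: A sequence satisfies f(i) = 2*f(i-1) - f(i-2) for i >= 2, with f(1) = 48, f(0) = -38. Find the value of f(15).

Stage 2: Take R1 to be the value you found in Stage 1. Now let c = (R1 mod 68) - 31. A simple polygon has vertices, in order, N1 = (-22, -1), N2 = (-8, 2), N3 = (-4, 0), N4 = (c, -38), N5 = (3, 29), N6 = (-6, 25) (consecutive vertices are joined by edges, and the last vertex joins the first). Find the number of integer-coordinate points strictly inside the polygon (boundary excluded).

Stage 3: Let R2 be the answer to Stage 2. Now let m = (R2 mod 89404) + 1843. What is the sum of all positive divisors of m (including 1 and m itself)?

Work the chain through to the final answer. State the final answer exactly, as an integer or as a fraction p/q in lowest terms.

Stage 1: f(2) = 2*(48) - 1*(-38) = 134; iterating: f(2)=134, f(3)=220, f(4)=306, f(5)=392, f(6)=478, f(7)=564, f(8)=650, f(9)=736, f(10)=822, f(11)=908, f(12)=994, f(13)=1080, f(14)=1166, f(15)=1252; answer 1252
Stage 2: R1 = 1252; c = -3; cross terms: (-22*2 - -8*-1)=-52, (-8*0 - -4*2)=8, (-4*-38 - -3*0)=152, (-3*29 - 3*-38)=27, (3*25 - -6*29)=249, (-6*-1 - -22*25)=556; twice the area = |940| = 940; area = 470; boundary points = 1 + 2 + 1 + 1 + 1 + 2 = 8; strictly interior points = area - boundary/2 + 1 = 467; answer 467
Stage 3: R2 = 467; m = 2310; 2310 = 2 * 3 * 5 * 7 * 11; sigma = (1 + 2) * (1 + 3) * (1 + 5) * (1 + 7) * (1 + 11) = 3 * 4 * 6 * 8 * 12 = 6912; answer 6912

6912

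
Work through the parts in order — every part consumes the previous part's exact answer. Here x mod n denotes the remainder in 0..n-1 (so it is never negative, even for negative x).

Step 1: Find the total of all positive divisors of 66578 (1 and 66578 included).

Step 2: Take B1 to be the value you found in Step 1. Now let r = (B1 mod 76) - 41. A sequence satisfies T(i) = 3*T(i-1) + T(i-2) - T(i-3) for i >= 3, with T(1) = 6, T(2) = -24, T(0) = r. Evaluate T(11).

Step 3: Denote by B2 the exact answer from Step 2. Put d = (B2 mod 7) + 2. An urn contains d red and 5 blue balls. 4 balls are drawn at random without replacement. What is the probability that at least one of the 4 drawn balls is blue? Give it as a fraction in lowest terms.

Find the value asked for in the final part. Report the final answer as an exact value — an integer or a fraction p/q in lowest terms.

Step 1: 66578 = 2 * 33289; sigma = (1 + 2) * (1 + 33289) = 3 * 33290 = 99870; answer 99870
Step 2: B1 = 99870; r = -35; T(3) = 3*(-24) + 1*(6) - 1*(-35) = -31; iterating: T(3)=-31, T(4)=-123, T(5)=-376, T(6)=-1220, T(7)=-3913, T(8)=-12583, T(9)=-40442, T(10)=-129996, T(11)=-417847; answer -417847
Step 3: B2 = -417847; d = 6; total draws C(11,4) = 330; complement C(6,4) = 15; favorable 330 - 15 = 315; P = 21/22; answer 21/22

21/22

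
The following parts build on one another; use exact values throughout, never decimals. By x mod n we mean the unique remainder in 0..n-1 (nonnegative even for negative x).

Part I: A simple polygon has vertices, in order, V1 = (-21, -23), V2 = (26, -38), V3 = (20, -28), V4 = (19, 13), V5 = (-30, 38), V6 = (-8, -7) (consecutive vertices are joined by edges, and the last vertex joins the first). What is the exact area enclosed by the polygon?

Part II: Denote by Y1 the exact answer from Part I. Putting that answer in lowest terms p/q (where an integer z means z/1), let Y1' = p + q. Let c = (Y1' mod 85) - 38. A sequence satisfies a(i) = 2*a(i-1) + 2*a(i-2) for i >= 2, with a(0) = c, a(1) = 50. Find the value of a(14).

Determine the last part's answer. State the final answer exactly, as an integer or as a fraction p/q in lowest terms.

24631296

Part I: cross terms: (-21*-38 - 26*-23)=1396, (26*-28 - 20*-38)=32, (20*13 - 19*-28)=792, (19*38 - -30*13)=1112, (-30*-7 - -8*38)=514, (-8*-23 - -21*-7)=37; twice the area = |3883| = 3883; area = 3883/2; answer 3883/2
Part II: Y1 = 3883/2; threaded value p + q = 3885; c = 22; a(2) = 2*(50) + 2*(22) = 144; iterating: a(2)=144, a(3)=388, a(4)=1064, a(5)=2904, a(6)=7936, a(7)=21680, a(8)=59232, a(9)=161824, a(10)=442112, a(11)=1207872, a(12)=3299968, a(13)=9015680, a(14)=24631296; answer 24631296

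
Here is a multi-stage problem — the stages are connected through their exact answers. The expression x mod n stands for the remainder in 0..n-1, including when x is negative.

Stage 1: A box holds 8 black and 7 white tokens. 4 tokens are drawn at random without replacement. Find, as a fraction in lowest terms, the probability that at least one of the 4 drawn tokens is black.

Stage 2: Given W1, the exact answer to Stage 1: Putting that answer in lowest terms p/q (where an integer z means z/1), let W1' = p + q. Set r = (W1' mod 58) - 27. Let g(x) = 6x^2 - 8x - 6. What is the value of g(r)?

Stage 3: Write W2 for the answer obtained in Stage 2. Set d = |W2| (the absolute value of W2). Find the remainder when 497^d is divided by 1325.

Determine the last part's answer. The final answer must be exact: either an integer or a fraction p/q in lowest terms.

Stage 1: total draws C(15,4) = 1365; complement C(7,4) = 35; favorable 1365 - 35 = 1330; P = 38/39; answer 38/39
Stage 2: W1 = 38/39; threaded value p + q = 77; r = -8; 6*(-8)^2 - 8*(-8)^1 - 6 = (384) + (64) + (-6) = 442; answer 442
Stage 3: W2 = 442; d = 442; squarings mod 1325: 497^1=497, 497^2=559, 497^4=1106, 497^8=261, 497^16=546, 497^32=1316, 497^64=81, 497^128=1261, 497^256=121; 497^442 = 497^2 * 497^8 * 497^16 * 497^32 * 497^128 * 497^256 = 1059 (mod 1325); answer 1059

1059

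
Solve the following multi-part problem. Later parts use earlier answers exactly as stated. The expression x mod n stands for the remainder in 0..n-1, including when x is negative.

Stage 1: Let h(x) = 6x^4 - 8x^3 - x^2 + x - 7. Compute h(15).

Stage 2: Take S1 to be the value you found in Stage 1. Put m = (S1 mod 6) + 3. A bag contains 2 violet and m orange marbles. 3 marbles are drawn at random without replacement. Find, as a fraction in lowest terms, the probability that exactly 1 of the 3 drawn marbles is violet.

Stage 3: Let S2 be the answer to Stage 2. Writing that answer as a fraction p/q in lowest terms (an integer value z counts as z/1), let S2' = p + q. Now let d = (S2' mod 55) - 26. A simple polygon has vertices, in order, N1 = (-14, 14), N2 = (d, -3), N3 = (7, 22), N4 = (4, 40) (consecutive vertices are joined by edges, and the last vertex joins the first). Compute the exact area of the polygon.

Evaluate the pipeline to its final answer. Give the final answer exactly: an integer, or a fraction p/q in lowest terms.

839/2

Stage 1: 6*(15)^4 - 8*(15)^3 - 1*(15)^2 + 1*(15)^1 - 7 = (303750) + (-27000) + (-225) + (15) + (-7) = 276533; answer 276533
Stage 2: S1 = 276533; m = 8; total draws C(10,3) = 120; favorable C(2,1)*C(8,2) = 56; P = 7/15; answer 7/15
Stage 3: S2 = 7/15; threaded value p + q = 22; d = -4; cross terms: (-14*-3 - -4*14)=98, (-4*22 - 7*-3)=-67, (7*40 - 4*22)=192, (4*14 - -14*40)=616; twice the area = |839| = 839; area = 839/2; answer 839/2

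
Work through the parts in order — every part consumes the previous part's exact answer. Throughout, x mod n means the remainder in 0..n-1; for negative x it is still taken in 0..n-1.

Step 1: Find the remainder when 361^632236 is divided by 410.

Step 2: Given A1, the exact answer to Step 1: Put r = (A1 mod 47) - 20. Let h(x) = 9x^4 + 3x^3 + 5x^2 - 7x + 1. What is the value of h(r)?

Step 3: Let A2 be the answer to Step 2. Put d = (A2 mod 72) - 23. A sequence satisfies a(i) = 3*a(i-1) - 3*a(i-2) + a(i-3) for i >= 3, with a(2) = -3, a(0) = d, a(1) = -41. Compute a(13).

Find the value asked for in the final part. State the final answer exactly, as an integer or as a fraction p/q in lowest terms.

Step 1: squarings mod 410: 361^1=361, 361^2=351, 361^4=201, 361^8=221, 361^16=51, 361^32=141, 361^64=201, 361^128=221, 361^256=51, 361^512=141, 361^1024=201, 361^2048=221, 361^4096=51, 361^8192=141, 361^16384=201, 361^32768=221, 361^65536=51, 361^131072=141, 361^262144=201, 361^524288=221; 361^632236 = 361^4 * 361^8 * 361^32 * 361^128 * 361^256 * 361^1024 * 361^8192 * 361^32768 * 361^65536 * 361^524288 = 51 (mod 410); answer 51
Step 2: A1 = 51; r = -16; 9*(-16)^4 + 3*(-16)^3 + 5*(-16)^2 - 7*(-16)^1 + 1 = (589824) + (-12288) + (1280) + (112) + (1) = 578929; answer 578929
Step 3: A2 = 578929; d = 26; a(3) = 3*(-3) - 3*(-41) + 1*(26) = 140; iterating: a(3)=140, a(4)=388, a(5)=741, a(6)=1199, a(7)=1762, a(8)=2430, a(9)=3203, a(10)=4081, a(11)=5064, a(12)=6152, a(13)=7345; answer 7345

7345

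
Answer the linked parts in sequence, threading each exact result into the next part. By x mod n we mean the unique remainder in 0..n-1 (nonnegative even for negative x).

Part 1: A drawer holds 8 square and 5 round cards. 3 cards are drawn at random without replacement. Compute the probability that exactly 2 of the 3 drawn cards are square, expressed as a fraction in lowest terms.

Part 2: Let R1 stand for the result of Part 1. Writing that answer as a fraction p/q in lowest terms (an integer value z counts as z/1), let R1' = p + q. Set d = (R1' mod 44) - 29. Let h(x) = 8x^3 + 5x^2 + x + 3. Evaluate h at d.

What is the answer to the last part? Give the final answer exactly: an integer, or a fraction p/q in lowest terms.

Part 1: total draws C(13,3) = 286; favorable C(8,2)*C(5,1) = 140; P = 70/143; answer 70/143
Part 2: R1 = 70/143; threaded value p + q = 213; d = 8; 8*(8)^3 + 5*(8)^2 + 1*(8)^1 + 3 = (4096) + (320) + (8) + (3) = 4427; answer 4427

4427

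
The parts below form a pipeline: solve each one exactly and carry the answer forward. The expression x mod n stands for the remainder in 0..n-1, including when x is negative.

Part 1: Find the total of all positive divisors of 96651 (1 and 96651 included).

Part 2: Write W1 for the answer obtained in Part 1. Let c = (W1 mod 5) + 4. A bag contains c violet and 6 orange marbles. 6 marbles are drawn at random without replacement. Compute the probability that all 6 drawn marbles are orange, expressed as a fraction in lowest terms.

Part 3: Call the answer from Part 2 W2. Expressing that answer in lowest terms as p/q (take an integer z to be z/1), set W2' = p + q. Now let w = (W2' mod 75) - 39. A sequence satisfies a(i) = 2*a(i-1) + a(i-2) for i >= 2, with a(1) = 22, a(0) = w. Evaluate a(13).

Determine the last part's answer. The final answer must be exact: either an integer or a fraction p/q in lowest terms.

Part 1: 96651 = 3^2 * 10739; sigma = (1 + 3 + 9) * (1 + 10739) = 13 * 10740 = 139620; answer 139620
Part 2: W1 = 139620; c = 4; total draws C(10,6) = 210; favorable C(6,6) = 1; P = 1/210; answer 1/210
Part 3: W2 = 1/210; threaded value p + q = 211; w = 22; a(2) = 2*(22) + 1*(22) = 66; iterating: a(2)=66, a(3)=154, a(4)=374, a(5)=902, a(6)=2178, a(7)=5258, a(8)=12694, a(9)=30646, a(10)=73986, a(11)=178618, a(12)=431222, a(13)=1041062; answer 1041062

1041062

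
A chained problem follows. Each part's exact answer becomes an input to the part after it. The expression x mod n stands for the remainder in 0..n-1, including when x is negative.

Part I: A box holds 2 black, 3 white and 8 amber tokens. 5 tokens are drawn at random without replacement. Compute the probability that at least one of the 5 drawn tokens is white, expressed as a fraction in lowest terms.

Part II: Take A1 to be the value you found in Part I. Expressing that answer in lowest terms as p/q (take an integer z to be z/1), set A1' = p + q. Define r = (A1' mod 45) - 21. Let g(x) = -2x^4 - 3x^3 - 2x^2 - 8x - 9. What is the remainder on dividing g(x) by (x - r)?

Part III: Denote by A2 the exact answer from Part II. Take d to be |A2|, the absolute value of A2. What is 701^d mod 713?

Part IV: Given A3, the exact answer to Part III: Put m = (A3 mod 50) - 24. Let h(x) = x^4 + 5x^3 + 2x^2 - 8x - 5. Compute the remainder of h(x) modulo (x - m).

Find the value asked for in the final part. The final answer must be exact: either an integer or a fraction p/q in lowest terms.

34315

Part I: total draws C(13,5) = 1287; complement C(10,5) = 252; favorable 1287 - 252 = 1035; P = 115/143; answer 115/143
Part II: A1 = 115/143; threaded value p + q = 258; r = 12; remainder = value at the root: -2*(12)^4 - 3*(12)^3 - 2*(12)^2 - 8*(12)^1 - 9 = (-41472) + (-5184) + (-288) + (-96) + (-9) = -47049; answer -47049
Part III: A2 = -47049; d = 47049; squarings mod 713: 701^1=701, 701^2=144, 701^4=59, 701^8=629, 701^16=639, 701^32=485, 701^64=648, 701^128=660, 701^256=670, 701^512=423, 701^1024=679, 701^2048=443, 701^4096=174, 701^8192=330, 701^16384=524, 701^32768=71; 701^47049 = 701^1 * 701^8 * 701^64 * 701^128 * 701^256 * 701^512 * 701^1024 * 701^4096 * 701^8192 * 701^32768 = 109 (mod 713); answer 109
Part IV: A3 = 109; m = -15; remainder = value at the root: 1*(-15)^4 + 5*(-15)^3 + 2*(-15)^2 - 8*(-15)^1 - 5 = (50625) + (-16875) + (450) + (120) + (-5) = 34315; answer 34315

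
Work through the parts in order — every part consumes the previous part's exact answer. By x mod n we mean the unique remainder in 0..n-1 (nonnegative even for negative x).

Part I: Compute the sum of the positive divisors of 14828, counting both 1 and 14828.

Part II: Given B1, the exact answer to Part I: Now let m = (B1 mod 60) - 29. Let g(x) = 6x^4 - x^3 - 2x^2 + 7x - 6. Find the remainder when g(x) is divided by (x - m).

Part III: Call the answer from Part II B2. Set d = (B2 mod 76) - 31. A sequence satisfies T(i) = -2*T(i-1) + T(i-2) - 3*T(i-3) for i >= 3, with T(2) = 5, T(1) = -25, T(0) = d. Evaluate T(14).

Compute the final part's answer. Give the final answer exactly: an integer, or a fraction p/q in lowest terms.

Part I: 14828 = 2^2 * 11 * 337; sigma = (1 + 2 + 4) * (1 + 11) * (1 + 337) = 7 * 12 * 338 = 28392; answer 28392
Part II: B1 = 28392; m = -17; remainder = value at the root: 6*(-17)^4 - 1*(-17)^3 - 2*(-17)^2 + 7*(-17)^1 - 6 = (501126) + (4913) + (-578) + (-119) + (-6) = 505336; answer 505336
Part III: B2 = 505336; d = -19; T(3) = -2*(5) + 1*(-25) - 3*(-19) = 22; iterating: T(3)=22, T(4)=36, T(5)=-65, T(6)=100, T(7)=-373, T(8)=1041, T(9)=-2755, T(10)=7670, T(11)=-21218, T(12)=58371, T(13)=-160970, T(14)=443965; answer 443965

443965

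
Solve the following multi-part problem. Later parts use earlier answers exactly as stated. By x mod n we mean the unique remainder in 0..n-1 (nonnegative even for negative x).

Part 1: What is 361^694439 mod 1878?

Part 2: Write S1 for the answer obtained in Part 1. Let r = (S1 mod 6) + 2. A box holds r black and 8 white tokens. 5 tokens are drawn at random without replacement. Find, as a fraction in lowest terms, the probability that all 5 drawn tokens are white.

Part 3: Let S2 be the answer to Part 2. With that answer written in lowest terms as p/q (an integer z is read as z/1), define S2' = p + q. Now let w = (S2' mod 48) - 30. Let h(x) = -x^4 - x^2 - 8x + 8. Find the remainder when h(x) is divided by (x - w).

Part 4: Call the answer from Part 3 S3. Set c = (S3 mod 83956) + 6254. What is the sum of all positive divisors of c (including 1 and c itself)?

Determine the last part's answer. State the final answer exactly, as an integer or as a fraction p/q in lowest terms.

Part 1: squarings mod 1878: 361^1=361, 361^2=739, 361^4=1501, 361^8=1279, 361^16=103, 361^32=1219, 361^64=463, 361^128=277, 361^256=1609, 361^512=997, 361^1024=547, 361^2048=607, 361^4096=361, 361^8192=739, 361^16384=1501, 361^32768=1279, 361^65536=103, 361^131072=1219, 361^262144=463, 361^524288=277; 361^694439 = 361^1 * 361^2 * 361^4 * 361^32 * 361^128 * 361^2048 * 361^4096 * 361^32768 * 361^131072 * 361^524288 = 997 (mod 1878); answer 997
Part 2: S1 = 997; r = 3; total draws C(11,5) = 462; favorable C(8,5) = 56; P = 4/33; answer 4/33
Part 3: S2 = 4/33; threaded value p + q = 37; w = 7; remainder = value at the root: -1*(7)^4 - 1*(7)^2 - 8*(7)^1 + 8 = (-2401) + (-49) + (-56) + (8) = -2498; answer -2498
Part 4: S3 = -2498; c = 87712; 87712 = 2^5 * 2741; sigma = (1 + 2 + 4 + 8 + 16 + 32) * (1 + 2741) = 63 * 2742 = 172746; answer 172746

172746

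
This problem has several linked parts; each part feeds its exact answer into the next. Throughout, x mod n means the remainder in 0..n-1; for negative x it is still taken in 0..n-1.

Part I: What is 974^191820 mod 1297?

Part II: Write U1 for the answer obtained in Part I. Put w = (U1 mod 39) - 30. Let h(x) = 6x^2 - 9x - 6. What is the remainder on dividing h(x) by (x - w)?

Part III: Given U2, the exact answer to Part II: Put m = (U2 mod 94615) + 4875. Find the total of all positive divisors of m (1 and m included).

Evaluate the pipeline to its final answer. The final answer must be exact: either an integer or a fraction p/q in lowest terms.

10632

Part I: squarings mod 1297: 974^1=974, 974^2=569, 974^4=808, 974^8=473, 974^16=645, 974^32=985, 974^64=69, 974^128=870, 974^256=749, 974^512=697, 974^1024=731, 974^2048=1294, 974^4096=9, 974^8192=81, 974^16384=76, 974^32768=588, 974^65536=742, 974^131072=636; 974^191820 = 974^4 * 974^8 * 974^64 * 974^256 * 974^1024 * 974^2048 * 974^8192 * 974^16384 * 974^32768 * 974^131072 = 866 (mod 1297); answer 866
Part II: U1 = 866; w = -22; remainder = value at the root: 6*(-22)^2 - 9*(-22)^1 - 6 = (2904) + (198) + (-6) = 3096; answer 3096
Part III: U2 = 3096; m = 7971; 7971 = 3 * 2657; sigma = (1 + 3) * (1 + 2657) = 4 * 2658 = 10632; answer 10632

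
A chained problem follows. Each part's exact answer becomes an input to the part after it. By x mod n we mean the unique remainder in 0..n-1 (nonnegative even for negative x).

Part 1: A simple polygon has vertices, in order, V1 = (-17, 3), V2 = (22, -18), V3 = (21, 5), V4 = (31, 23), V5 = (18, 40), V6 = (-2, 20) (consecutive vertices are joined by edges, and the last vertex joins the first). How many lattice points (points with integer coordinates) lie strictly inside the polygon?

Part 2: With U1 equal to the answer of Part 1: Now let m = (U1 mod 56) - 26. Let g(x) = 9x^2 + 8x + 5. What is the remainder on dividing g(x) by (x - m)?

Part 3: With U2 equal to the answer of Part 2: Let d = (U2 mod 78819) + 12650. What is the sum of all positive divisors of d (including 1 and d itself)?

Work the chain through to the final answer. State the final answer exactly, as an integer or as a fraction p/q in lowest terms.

Part 1: cross terms: (-17*-18 - 22*3)=240, (22*5 - 21*-18)=488, (21*23 - 31*5)=328, (31*40 - 18*23)=826, (18*20 - -2*40)=440, (-2*3 - -17*20)=334; twice the area = |2656| = 2656; area = 1328; boundary points = 3 + 1 + 2 + 1 + 20 + 1 = 28; strictly interior points = area - boundary/2 + 1 = 1315; answer 1315
Part 2: U1 = 1315; m = 1; remainder = value at the root: 9*(1)^2 + 8*(1)^1 + 5 = (9) + (8) + (5) = 22; answer 22
Part 3: U2 = 22; d = 12672; 12672 = 2^7 * 3^2 * 11; sigma = (1 + 2 + 4 + 8 + 16 + 32 + 64 + 128) * (1 + 3 + 9) * (1 + 11) = 255 * 13 * 12 = 39780; answer 39780

39780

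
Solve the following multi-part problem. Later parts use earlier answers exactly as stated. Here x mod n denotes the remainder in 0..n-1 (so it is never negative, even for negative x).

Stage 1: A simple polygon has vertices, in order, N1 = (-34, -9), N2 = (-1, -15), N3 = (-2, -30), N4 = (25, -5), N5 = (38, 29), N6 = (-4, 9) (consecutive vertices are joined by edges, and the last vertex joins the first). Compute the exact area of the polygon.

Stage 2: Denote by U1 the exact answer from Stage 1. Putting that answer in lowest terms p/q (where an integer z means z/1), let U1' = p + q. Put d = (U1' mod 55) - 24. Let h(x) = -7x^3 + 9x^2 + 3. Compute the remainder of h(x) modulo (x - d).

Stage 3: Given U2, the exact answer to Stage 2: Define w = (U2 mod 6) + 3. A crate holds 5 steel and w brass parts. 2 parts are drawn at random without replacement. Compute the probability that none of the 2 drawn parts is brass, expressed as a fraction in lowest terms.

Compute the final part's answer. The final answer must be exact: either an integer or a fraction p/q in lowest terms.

5/39

Stage 1: cross terms: (-34*-15 - -1*-9)=501, (-1*-30 - -2*-15)=0, (-2*-5 - 25*-30)=760, (25*29 - 38*-5)=915, (38*9 - -4*29)=458, (-4*-9 - -34*9)=342; twice the area = |2976| = 2976; area = 1488; answer 1488
Stage 2: U1 = 1488; threaded value p + q = 1489; d = -20; remainder = value at the root: -7*(-20)^3 + 9*(-20)^2 + 3 = (56000) + (3600) + (3) = 59603; answer 59603
Stage 3: U2 = 59603; w = 8; total draws C(13,2) = 78; favorable C(5,2) = 10; P = 5/39; answer 5/39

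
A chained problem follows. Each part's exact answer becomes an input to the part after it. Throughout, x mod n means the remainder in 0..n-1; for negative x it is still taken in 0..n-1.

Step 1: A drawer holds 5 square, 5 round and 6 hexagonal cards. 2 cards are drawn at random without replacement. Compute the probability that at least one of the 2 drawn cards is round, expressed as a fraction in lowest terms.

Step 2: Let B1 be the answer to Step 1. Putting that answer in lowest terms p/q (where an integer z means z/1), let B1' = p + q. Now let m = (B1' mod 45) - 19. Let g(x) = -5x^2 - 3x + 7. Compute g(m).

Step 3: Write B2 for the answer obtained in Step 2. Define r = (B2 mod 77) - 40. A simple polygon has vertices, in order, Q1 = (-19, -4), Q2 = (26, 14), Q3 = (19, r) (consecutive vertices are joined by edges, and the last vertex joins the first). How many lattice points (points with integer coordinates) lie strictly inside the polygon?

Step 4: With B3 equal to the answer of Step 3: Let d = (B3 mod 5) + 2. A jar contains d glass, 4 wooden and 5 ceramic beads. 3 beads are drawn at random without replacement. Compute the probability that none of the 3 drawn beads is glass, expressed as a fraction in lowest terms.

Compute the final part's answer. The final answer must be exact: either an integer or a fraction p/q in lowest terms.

Step 1: total draws C(16,2) = 120; complement C(11,2) = 55; favorable 120 - 55 = 65; P = 13/24; answer 13/24
Step 2: B1 = 13/24; threaded value p + q = 37; m = 18; -5*(18)^2 - 3*(18)^1 + 7 = (-1620) + (-54) + (7) = -1667; answer -1667
Step 3: B2 = -1667; r = -13; cross terms: (-19*14 - 26*-4)=-162, (26*-13 - 19*14)=-604, (19*-4 - -19*-13)=-323; twice the area = |-1089| = 1089; area = 1089/2; boundary points = 9 + 1 + 1 = 11; strictly interior points = area - boundary/2 + 1 = 540; answer 540
Step 4: B3 = 540; d = 2; total draws C(11,3) = 165; favorable C(9,3) = 84; P = 28/55; answer 28/55

28/55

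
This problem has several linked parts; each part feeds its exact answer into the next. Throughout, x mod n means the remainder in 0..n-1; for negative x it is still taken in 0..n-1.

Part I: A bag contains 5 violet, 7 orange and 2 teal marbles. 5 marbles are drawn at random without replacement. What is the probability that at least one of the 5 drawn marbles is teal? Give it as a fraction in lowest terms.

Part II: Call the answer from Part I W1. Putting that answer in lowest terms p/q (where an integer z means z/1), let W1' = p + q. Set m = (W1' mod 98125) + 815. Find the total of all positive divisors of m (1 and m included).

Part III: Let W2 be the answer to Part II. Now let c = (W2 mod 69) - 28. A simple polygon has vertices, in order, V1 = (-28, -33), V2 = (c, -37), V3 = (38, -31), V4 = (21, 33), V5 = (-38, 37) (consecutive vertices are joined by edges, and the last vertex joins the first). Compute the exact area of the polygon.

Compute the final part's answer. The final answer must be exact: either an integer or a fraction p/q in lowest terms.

Part I: total draws C(14,5) = 2002; complement C(12,5) = 792; favorable 2002 - 792 = 1210; P = 55/91; answer 55/91
Part II: W1 = 55/91; threaded value p + q = 146; m = 961; 961 = 31^2; sigma = (1 + 31 + 961) = 993; answer 993
Part III: W2 = 993; c = -1; cross terms: (-28*-37 - -1*-33)=1003, (-1*-31 - 38*-37)=1437, (38*33 - 21*-31)=1905, (21*37 - -38*33)=2031, (-38*-33 - -28*37)=2290; twice the area = |8666| = 8666; area = 4333; answer 4333

4333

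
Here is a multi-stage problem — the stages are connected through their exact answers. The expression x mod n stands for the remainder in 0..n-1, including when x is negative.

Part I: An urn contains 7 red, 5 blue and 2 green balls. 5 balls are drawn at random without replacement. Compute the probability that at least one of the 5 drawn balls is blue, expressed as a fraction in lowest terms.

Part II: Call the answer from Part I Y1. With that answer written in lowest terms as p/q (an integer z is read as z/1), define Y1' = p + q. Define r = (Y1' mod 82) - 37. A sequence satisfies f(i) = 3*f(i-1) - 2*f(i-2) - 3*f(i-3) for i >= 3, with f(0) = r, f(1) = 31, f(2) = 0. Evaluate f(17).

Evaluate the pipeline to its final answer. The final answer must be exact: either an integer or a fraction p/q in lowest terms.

Part I: total draws C(14,5) = 2002; complement C(9,5) = 126; favorable 2002 - 126 = 1876; P = 134/143; answer 134/143
Part II: Y1 = 134/143; threaded value p + q = 277; r = -6; f(3) = 3*(0) - 2*(31) - 3*(-6) = -44; iterating: f(3)=-44, f(4)=-225, f(5)=-587, f(6)=-1179, f(7)=-1688, f(8)=-945, f(9)=4078, f(10)=19188, f(11)=52243, f(12)=106119, f(13)=156307, f(14)=99954, f(15)=-331109, f(16)=-1662156, f(17)=-4624112; answer -4624112

-4624112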